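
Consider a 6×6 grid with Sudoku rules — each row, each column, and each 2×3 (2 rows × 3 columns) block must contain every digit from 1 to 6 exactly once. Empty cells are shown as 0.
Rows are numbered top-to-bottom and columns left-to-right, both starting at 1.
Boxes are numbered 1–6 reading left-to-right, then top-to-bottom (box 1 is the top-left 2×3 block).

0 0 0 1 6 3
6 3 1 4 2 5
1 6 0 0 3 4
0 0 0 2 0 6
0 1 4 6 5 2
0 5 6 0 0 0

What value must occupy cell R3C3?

2

Cell R3C3 itself could take any of {2, 5} by direct elimination.
Consider where 2 can go in row 3.
R3C4 is out (column 4 already has a 2).
So the only cell in row 3 that can hold 2 is R3C3.
Therefore R3C3 = 2.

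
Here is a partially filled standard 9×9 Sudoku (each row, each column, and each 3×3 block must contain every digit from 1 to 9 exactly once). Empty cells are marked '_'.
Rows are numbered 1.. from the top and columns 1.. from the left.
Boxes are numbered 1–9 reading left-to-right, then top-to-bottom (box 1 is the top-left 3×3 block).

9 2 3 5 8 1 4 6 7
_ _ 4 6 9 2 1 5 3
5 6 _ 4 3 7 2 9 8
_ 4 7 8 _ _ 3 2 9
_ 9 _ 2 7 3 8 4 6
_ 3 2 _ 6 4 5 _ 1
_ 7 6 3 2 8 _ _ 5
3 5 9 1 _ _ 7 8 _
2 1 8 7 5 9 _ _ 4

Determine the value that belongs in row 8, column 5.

4

Row 8 already contains {1, 3, 5, 7, 8, 9}.
Column 5 already contains {2, 3, 5, 6, 7, 8, 9}.
Its 3×3 block (box 8) already contains {1, 2, 3, 5, 7, 8, 9}.
The only value from 1–9 not eliminated is 4, so row 8, column 5 = 4.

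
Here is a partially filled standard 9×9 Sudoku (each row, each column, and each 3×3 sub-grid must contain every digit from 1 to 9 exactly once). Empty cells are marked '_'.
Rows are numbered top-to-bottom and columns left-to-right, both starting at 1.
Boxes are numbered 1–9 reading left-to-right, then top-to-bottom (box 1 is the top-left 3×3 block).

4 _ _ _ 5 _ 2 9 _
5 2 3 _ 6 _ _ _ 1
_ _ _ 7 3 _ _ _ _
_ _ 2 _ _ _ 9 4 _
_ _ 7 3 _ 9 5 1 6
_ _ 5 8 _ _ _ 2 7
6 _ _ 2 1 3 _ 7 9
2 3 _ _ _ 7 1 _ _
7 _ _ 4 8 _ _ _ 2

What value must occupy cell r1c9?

3

Cell r1c9 itself could take any of {3, 8} by direct elimination.
Consider where 3 can go in row 1.
r1c2 is out (column 2 already has a 3).
r1c3 is out (column 3 already has a 3).
r1c4 is out (column 4 already has a 3).
r1c6 is out (column 6 already has a 3).
So the only cell in row 1 that can hold 3 is r1c9.
Therefore r1c9 = 3.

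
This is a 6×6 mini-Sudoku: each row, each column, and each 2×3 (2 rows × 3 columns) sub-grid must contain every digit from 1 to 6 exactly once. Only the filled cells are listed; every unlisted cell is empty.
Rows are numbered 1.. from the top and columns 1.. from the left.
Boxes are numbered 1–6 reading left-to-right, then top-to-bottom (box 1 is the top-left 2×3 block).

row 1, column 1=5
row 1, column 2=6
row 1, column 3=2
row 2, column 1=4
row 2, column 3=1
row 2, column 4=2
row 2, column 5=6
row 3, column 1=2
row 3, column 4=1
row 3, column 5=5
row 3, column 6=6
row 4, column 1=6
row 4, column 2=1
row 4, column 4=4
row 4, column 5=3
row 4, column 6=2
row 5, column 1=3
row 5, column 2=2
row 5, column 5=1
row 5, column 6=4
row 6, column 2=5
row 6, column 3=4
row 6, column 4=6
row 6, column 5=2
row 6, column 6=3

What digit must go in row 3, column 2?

4

Cell row 3, column 2 itself could take any of {3, 4} by direct elimination.
Consider where 4 can go in row 3.
row 3, column 3 is out (column 3 already has a 4).
So the only cell in row 3 that can hold 4 is row 3, column 2.
Therefore row 3, column 2 = 4.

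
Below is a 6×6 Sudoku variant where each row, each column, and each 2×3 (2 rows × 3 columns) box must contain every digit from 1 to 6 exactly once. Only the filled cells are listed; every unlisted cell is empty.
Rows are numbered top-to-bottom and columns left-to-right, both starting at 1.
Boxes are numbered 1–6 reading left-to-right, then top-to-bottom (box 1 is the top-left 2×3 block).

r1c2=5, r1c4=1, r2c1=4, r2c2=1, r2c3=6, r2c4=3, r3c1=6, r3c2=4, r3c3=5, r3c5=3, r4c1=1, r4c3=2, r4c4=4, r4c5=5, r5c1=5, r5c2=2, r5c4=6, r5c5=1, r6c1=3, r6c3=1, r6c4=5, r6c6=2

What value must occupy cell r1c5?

Cell r1c5 itself could take any of {2, 4, 6} by direct elimination.
Consider where 6 can go in column 5.
r2c5 is out (row 2 already has a 6).
r6c5 is out (box 6 already has a 6).
So the only cell in column 5 that can hold 6 is r1c5.
Therefore r1c5 = 6.

6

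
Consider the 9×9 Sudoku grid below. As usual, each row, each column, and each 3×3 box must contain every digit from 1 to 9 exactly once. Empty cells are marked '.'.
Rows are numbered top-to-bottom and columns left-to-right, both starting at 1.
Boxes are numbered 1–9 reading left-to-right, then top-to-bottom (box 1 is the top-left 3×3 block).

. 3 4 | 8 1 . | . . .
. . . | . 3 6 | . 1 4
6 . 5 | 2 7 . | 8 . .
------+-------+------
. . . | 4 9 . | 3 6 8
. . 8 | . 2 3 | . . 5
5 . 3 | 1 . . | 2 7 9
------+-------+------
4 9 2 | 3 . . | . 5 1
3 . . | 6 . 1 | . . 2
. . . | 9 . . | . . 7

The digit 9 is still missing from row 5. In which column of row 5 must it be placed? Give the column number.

Consider where 9 can go in row 5.
R5C2 is out (column 2 already has a 9).
R5C4 is out (column 4 already has a 9).
R5C7 is out (box 6 already has a 9).
R5C8 is out (box 6 already has a 9).
So the only cell in row 5 that can hold 9 is R5C1.
That is column 1.

1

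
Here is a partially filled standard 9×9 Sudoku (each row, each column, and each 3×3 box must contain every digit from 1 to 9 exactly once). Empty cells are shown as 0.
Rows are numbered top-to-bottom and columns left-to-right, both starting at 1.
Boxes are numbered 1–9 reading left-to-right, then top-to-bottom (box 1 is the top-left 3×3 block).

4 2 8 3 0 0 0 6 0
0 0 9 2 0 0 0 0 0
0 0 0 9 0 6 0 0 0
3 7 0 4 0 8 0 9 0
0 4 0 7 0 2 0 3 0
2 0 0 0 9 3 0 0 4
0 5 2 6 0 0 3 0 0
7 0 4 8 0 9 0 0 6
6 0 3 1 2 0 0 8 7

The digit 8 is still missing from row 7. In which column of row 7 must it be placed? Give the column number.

1

Consider where 8 can go in row 7.
r7c5 is out (box 8 already has a 8).
r7c6 is out (column 6 already has a 8).
r7c8 is out (column 8 already has a 8).
r7c9 is out (box 9 already has a 8).
So the only cell in row 7 that can hold 8 is r7c1.
That is column 1.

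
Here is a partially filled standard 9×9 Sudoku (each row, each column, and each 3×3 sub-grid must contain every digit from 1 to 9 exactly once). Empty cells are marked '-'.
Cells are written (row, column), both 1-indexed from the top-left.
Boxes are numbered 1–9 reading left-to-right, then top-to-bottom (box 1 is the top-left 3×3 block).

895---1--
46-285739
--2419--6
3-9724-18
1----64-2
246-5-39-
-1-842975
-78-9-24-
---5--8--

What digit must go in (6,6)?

8

Cell (6,6) itself could take any of {1, 8} by direct elimination.
Consider where 8 can go in column 6.
(1,6) is out (row 1 already has a 8).
(8,6) is out (row 8 already has a 8).
(9,6) is out (row 9 already has a 8).
So the only cell in column 6 that can hold 8 is (6,6).
Therefore (6,6) = 8.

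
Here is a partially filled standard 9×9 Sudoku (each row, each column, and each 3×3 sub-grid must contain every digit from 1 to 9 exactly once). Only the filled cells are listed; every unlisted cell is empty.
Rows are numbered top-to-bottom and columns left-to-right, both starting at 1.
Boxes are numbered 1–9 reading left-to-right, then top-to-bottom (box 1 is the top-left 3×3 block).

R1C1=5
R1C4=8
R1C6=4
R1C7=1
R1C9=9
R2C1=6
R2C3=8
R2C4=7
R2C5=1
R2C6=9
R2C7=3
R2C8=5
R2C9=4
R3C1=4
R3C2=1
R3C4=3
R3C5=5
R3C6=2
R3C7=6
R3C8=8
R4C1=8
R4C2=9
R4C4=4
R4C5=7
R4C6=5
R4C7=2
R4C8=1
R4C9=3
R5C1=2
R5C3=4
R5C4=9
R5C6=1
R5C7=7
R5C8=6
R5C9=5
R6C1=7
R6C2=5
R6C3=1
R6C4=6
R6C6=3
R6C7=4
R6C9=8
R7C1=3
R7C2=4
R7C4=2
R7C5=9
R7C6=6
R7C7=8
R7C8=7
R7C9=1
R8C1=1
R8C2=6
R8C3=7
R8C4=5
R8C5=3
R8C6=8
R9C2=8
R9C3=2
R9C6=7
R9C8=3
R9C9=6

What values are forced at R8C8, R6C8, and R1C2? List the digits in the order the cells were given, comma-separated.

For R8C8:
  Consider where 4 can go in row 8.
  R8C7 is out (column 7 already has a 4).
  R8C9 is out (column 9 already has a 4).
  So the only cell in row 8 that can hold 4 is R8C8.
  So R8C8 = 4.
For R6C8:
  Row 6 already contains {1, 3, 4, 5, 6, 7, 8}.
  Column 8 already contains {1, 3, 5, 6, 7, 8}.
  Its 3×3 block (box 6) already contains {1, 2, 3, 4, 5, 6, 7, 8}.
  The only value from 1–9 not eliminated is 9, so R6C8 = 9.
For R1C2:
  Consider where 7 can go in row 1.
  R1C3 is out (column 3 already has a 7).
  R1C5 is out (column 5 already has a 7).
  R1C8 is out (column 8 already has a 7).
  So the only cell in row 1 that can hold 7 is R1C2.
  So R1C2 = 7.

4,9,7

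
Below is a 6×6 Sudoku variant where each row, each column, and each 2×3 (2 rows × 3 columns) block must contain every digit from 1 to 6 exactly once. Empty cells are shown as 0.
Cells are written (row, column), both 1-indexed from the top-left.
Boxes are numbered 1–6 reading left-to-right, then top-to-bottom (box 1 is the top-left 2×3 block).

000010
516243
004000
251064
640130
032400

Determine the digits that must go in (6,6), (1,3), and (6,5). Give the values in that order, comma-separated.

For (6,6):
  Consider where 6 can go in row 6.
  (6,1) is out (column 1 already has a 6).
  (6,5) is out (column 5 already has a 6).
  So the only cell in row 6 that can hold 6 is (6,6).
  So (6,6) = 6.
For (1,3):
  Row 1 already contains {1}.
  Column 3 already contains {1, 2, 4, 6}.
  Its 2×3 block (box 1) already contains {1, 5, 6}.
  The only value from 1–6 not eliminated is 3, so (1,3) = 3.
For (6,5):
  Row 6 already contains {2, 3, 4}.
  Column 5 already contains {1, 3, 4, 6}.
  Its 2×3 block (box 6) already contains {1, 3, 4}.
  The only value from 1–6 not eliminated is 5, so (6,5) = 5.

6,3,5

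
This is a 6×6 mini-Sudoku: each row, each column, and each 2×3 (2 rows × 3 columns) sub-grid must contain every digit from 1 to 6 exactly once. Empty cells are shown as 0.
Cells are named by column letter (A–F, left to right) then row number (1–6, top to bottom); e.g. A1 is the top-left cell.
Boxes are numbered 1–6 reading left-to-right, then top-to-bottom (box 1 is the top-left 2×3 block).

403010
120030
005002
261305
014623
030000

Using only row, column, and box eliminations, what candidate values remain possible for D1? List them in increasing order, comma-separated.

Row 1 already contains {1, 3, 4}.
Column D already contains {3, 6}.
Its 2×3 block (box 2) already contains {1, 3}.
Removing those from 1–6 leaves {2, 5} as the candidates for D1.

2,5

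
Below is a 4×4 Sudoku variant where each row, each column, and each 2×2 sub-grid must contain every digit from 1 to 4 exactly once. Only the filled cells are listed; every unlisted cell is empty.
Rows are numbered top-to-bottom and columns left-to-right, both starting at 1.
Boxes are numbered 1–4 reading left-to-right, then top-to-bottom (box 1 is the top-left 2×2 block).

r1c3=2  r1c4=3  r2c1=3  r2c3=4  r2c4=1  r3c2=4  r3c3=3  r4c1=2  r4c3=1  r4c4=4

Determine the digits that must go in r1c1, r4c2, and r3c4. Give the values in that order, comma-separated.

For r1c1:
  Consider where 4 can go in column 1.
  r3c1 is out (row 3 already has a 4).
  So the only cell in column 1 that can hold 4 is r1c1.
  So r1c1 = 4.
For r4c2:
  Row 4 already contains {1, 2, 4}.
  Column 2 already contains {4}.
  Its 2×2 block (box 3) already contains {2, 4}.
  The only value from 1–4 not eliminated is 3, so r4c2 = 3.
For r3c4:
  Row 3 already contains {3, 4}.
  Column 4 already contains {1, 3, 4}.
  Its 2×2 block (box 4) already contains {1, 3, 4}.
  The only value from 1–4 not eliminated is 2, so r3c4 = 2.

4,3,2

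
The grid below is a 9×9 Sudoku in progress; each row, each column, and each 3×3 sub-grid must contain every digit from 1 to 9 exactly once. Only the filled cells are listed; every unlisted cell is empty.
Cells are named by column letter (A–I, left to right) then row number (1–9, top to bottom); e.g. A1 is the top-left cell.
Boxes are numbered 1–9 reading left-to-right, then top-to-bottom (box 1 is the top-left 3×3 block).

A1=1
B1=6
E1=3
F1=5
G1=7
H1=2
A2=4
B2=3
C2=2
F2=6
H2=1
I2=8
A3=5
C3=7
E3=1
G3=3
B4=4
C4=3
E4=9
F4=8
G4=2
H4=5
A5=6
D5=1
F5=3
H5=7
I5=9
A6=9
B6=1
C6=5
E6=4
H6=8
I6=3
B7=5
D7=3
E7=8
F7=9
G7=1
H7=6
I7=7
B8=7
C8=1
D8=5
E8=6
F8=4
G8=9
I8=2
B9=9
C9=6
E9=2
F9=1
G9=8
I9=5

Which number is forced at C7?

Row 7 already contains {1, 3, 5, 6, 7, 8, 9}.
Column C already contains {1, 2, 3, 5, 6, 7}.
Its 3×3 block (box 7) already contains {1, 5, 6, 7, 9}.
The only value from 1–9 not eliminated is 4, so C7 = 4.

4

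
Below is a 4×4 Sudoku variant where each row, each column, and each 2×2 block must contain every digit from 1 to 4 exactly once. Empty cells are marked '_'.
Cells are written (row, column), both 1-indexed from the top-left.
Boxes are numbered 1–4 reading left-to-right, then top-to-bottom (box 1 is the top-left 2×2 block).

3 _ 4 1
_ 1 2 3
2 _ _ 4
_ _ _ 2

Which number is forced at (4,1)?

Cell (4,1) itself could take any of {1, 4} by direct elimination.
Consider where 1 can go in box 3.
(3,2) is out (column 2 already has a 1).
(4,2) is out (column 2 already has a 1).
So the only cell in box 3 that can hold 1 is (4,1).
Therefore (4,1) = 1.

1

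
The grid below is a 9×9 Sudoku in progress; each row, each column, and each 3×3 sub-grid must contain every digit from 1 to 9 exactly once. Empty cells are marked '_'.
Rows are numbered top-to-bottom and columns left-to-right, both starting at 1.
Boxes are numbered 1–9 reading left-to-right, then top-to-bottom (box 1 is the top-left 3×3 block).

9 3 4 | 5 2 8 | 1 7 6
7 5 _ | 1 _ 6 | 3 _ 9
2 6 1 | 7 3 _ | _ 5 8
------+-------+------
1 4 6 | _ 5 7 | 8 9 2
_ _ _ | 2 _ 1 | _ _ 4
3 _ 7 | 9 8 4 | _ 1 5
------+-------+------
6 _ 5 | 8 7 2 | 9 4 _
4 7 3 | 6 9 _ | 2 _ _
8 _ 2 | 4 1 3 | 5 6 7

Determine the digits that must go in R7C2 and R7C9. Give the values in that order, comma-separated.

For R7C2:
  Row 7 already contains {2, 4, 5, 6, 7, 8, 9}.
  Column 2 already contains {3, 4, 5, 6, 7}.
  Its 3×3 block (box 7) already contains {2, 3, 4, 5, 6, 7, 8}.
  The only value from 1–9 not eliminated is 1, so R7C2 = 1.
For R7C9:
  Consider where 3 can go in box 9.
  R8C8 is out (row 8 already has a 3).
  R8C9 is out (row 8 already has a 3).
  So the only cell in box 9 that can hold 3 is R7C9.
  So R7C9 = 3.

1,3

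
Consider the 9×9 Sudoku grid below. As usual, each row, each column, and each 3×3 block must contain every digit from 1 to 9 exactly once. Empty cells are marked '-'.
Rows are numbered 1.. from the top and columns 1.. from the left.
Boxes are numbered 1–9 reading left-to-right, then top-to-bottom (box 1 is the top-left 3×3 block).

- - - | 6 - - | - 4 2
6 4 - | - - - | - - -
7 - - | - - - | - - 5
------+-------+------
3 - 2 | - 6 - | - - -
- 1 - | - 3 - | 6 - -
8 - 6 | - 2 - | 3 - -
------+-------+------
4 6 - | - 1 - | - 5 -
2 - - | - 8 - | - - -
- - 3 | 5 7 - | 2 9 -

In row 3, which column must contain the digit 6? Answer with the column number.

Consider where 6 can go in row 3.
row 3, column 2 is out (column 2 already has a 6). row 3, column 3 is out (column 3 already has a 6). row 3, column 4 is out (column 4 already has a 6). row 3, column 5 is out (column 5 already has a 6). The remaining empty cells in row 3 are similarly blocked.
So the only cell in row 3 that can hold 6 is row 3, column 8.
That is column 8.

8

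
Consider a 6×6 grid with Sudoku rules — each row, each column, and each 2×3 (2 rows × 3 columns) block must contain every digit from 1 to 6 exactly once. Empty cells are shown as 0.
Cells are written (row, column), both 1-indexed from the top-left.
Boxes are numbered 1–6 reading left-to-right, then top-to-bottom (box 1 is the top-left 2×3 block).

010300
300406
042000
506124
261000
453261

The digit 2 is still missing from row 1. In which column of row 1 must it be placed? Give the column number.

6

Consider where 2 can go in row 1.
(1,1) is out (column 1 already has a 2).
(1,3) is out (column 3 already has a 2).
(1,5) is out (column 5 already has a 2).
So the only cell in row 1 that can hold 2 is (1,6).
That is column 6.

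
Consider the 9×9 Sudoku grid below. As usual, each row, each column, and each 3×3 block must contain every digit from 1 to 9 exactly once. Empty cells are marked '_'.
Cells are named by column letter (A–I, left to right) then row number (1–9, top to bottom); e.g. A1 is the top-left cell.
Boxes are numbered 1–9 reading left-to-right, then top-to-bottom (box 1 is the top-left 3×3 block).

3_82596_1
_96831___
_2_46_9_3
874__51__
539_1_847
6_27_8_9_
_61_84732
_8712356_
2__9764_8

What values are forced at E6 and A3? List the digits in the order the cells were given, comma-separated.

For E6:
  Row 6 already contains {2, 6, 7, 8, 9}.
  Column E already contains {1, 2, 3, 5, 6, 7, 8}.
  Its 3×3 block (box 5) already contains {1, 5, 7, 8}.
  The only value from 1–9 not eliminated is 4, so E6 = 4.
For A3:
  Consider where 1 can go in row 3.
  C3 is out (column C already has a 1).
  F3 is out (column F already has a 1).
  H3 is out (box 3 already has a 1).
  So the only cell in row 3 that can hold 1 is A3.
  So A3 = 1.

4,1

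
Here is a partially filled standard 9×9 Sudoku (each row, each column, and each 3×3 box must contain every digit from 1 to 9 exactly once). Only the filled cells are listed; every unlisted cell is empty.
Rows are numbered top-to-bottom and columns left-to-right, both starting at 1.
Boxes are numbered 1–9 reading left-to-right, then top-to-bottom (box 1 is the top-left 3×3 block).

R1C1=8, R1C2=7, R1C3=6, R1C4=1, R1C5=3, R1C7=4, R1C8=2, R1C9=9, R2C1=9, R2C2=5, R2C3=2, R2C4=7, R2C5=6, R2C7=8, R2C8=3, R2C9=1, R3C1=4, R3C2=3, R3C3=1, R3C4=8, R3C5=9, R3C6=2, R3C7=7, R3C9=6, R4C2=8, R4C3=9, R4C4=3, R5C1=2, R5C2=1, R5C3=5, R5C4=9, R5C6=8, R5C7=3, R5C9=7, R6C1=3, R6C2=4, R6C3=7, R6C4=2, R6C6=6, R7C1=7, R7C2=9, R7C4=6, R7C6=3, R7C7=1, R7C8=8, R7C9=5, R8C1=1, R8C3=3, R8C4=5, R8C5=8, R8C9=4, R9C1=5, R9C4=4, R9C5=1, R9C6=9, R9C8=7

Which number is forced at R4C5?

7

Cell R4C5 itself could take any of {4, 5, 7} by direct elimination.
Consider where 7 can go in column 5.
R5C5 is out (row 5 already has a 7).
R6C5 is out (row 6 already has a 7).
R7C5 is out (row 7 already has a 7).
So the only cell in column 5 that can hold 7 is R4C5.
Therefore R4C5 = 7.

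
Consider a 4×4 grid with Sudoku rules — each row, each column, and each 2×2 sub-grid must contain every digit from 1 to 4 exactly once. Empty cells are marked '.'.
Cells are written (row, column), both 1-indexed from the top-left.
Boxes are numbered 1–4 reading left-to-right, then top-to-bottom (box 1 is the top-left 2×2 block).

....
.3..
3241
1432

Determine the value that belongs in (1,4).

3

Cell (1,4) itself could take any of {3, 4} by direct elimination.
Consider where 3 can go in row 1.
(1,1) is out (column 1 already has a 3).
(1,2) is out (column 2 already has a 3).
(1,3) is out (column 3 already has a 3).
So the only cell in row 1 that can hold 3 is (1,4).
Therefore (1,4) = 3.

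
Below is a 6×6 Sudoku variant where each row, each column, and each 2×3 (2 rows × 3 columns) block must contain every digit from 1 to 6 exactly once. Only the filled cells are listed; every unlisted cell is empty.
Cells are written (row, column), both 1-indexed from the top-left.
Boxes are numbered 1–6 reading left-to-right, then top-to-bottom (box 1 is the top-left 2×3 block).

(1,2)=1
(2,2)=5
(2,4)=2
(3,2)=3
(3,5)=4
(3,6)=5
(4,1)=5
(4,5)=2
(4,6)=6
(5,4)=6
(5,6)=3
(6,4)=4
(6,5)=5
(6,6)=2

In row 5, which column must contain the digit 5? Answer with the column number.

Consider where 5 can go in row 5.
(5,1) is out (column 1 already has a 5).
(5,2) is out (column 2 already has a 5).
(5,5) is out (column 5 already has a 5).
So the only cell in row 5 that can hold 5 is (5,3).
That is column 3.

3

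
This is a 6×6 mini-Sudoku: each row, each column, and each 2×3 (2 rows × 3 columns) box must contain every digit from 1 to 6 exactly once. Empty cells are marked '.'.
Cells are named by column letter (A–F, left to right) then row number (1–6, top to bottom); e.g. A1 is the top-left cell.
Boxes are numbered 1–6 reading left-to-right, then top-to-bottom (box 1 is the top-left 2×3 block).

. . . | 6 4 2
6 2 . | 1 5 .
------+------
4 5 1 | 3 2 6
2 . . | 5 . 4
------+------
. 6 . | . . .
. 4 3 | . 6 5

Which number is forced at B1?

1

Cell B1 itself could take any of {1, 3} by direct elimination.
Consider where 1 can go in column B.
B4 is out (box 3 already has a 1).
So the only cell in column B that can hold 1 is B1.
Therefore B1 = 1.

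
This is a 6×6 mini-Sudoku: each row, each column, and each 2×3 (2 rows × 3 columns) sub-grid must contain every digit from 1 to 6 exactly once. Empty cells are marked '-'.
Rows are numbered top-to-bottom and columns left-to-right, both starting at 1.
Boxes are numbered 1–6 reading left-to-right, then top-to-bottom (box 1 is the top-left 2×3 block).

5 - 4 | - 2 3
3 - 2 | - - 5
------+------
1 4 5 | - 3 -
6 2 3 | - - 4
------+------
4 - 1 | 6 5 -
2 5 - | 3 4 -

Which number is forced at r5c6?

2

Row 5 already contains {1, 4, 5, 6}.
Column 6 already contains {3, 4, 5}.
Its 2×3 block (box 6) already contains {3, 4, 5, 6}.
The only value from 1–6 not eliminated is 2, so r5c6 = 2.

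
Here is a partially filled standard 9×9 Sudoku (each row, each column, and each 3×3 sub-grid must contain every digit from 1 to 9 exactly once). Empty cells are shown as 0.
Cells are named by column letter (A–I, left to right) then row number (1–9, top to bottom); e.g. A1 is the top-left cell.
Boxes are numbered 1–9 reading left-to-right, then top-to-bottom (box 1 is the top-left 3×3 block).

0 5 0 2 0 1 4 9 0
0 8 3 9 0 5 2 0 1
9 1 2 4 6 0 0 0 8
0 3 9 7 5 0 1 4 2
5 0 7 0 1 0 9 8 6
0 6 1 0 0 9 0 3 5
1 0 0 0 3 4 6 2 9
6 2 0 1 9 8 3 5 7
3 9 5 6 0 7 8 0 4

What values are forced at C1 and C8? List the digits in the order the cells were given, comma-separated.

For C1:
  Row 1 already contains {1, 2, 4, 5, 9}.
  Column C already contains {1, 2, 3, 5, 7, 9}.
  Its 3×3 block (box 1) already contains {1, 2, 3, 5, 8, 9}.
  The only value from 1–9 not eliminated is 6, so C1 = 6.
For C8:
  Row 8 already contains {1, 2, 3, 5, 6, 7, 8, 9}.
  Column C already contains {1, 2, 3, 5, 7, 9}.
  Its 3×3 block (box 7) already contains {1, 2, 3, 5, 6, 9}.
  The only value from 1–9 not eliminated is 4, so C8 = 4.

6,4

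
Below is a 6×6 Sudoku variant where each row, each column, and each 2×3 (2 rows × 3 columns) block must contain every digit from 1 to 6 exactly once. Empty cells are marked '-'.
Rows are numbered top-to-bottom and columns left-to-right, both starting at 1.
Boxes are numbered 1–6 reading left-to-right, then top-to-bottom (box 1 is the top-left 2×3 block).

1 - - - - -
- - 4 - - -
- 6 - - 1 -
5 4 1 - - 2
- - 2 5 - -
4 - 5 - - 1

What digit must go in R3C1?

Cell R3C1 itself could take any of {2, 3} by direct elimination.
Consider where 2 can go in row 3.
R3C3 is out (column 3 already has a 2).
R3C4 is out (box 4 already has a 2).
R3C6 is out (column 6 already has a 2).
So the only cell in row 3 that can hold 2 is R3C1.
Therefore R3C1 = 2.

2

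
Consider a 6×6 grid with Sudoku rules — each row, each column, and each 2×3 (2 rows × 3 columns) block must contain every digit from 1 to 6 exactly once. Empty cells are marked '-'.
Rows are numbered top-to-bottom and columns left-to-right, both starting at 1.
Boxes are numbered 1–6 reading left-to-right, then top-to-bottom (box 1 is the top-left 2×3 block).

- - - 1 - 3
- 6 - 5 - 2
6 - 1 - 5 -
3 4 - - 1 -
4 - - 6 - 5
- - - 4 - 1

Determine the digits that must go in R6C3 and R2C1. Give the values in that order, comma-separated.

6,1

For R6C3:
  Consider where 6 can go in row 6.
  R6C1 is out (column 1 already has a 6).
  R6C2 is out (column 2 already has a 6).
  R6C5 is out (box 6 already has a 6).
  So the only cell in row 6 that can hold 6 is R6C3.
  So R6C3 = 6.
For R2C1:
  Row 2 already contains {2, 5, 6}.
  Column 1 already contains {3, 4, 6}.
  Its 2×3 block (box 1) already contains {6}.
  The only value from 1–6 not eliminated is 1, so R2C1 = 1.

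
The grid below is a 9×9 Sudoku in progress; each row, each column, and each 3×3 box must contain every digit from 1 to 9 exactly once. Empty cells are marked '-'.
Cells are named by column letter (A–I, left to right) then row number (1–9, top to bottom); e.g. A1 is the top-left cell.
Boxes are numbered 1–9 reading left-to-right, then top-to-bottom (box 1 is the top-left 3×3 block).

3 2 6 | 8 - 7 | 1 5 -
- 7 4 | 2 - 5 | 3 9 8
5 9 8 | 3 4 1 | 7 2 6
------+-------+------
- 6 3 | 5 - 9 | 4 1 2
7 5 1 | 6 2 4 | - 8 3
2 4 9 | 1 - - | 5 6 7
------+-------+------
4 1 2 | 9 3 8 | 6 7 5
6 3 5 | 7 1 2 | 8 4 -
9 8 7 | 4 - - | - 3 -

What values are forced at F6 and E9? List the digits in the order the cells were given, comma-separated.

3,5

For F6:
  Row 6 already contains {1, 2, 4, 5, 6, 7, 9}.
  Column F already contains {1, 2, 4, 5, 7, 8, 9}.
  Its 3×3 block (box 5) already contains {1, 2, 4, 5, 6, 9}.
  The only value from 1–9 not eliminated is 3, so F6 = 3.
For E9:
  Consider where 5 can go in box 8.
  F9 is out (column F already has a 5).
  So the only cell in box 8 that can hold 5 is E9.
  So E9 = 5.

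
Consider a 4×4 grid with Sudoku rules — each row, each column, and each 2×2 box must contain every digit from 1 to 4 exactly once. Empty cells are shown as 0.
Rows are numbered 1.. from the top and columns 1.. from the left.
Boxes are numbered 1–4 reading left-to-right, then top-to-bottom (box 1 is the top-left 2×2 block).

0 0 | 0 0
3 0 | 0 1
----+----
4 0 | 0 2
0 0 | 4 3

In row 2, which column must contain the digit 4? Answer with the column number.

Consider where 4 can go in row 2.
row 2, column 3 is out (column 3 already has a 4).
So the only cell in row 2 that can hold 4 is row 2, column 2.
That is column 2.

2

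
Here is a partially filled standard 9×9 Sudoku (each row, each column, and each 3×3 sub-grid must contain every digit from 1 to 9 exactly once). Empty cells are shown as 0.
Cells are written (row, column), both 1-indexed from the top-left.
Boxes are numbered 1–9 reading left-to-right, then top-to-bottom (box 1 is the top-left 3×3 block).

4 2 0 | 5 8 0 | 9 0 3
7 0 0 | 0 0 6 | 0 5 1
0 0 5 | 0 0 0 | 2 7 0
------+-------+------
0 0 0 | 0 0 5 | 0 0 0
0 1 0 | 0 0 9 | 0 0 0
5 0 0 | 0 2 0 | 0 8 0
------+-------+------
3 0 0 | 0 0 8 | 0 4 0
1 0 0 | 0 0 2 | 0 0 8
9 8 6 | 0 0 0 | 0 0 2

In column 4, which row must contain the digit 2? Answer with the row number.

Consider where 2 can go in column 4.
(3,4) is out (row 3 already has a 2). (4,4) is out (box 5 already has a 2). (5,4) is out (box 5 already has a 2). (6,4) is out (row 6 already has a 2). The remaining empty cells in column 4 are similarly blocked.
So the only cell in column 4 that can hold 2 is (2,4).
That is row 2.

2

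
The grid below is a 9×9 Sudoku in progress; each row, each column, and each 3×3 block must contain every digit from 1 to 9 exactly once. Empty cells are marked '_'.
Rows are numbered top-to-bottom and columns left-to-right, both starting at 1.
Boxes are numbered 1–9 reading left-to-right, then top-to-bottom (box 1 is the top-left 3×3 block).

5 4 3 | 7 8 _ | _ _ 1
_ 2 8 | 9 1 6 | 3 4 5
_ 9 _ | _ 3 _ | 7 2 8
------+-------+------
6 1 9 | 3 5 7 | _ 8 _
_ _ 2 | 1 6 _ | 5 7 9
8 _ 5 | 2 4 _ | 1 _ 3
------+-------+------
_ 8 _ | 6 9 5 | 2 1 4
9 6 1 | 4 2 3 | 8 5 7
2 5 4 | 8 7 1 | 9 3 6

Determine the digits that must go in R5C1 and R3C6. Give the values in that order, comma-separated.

4,4

For R5C1:
  Consider where 4 can go in row 5.
  R5C2 is out (column 2 already has a 4).
  R5C6 is out (box 5 already has a 4).
  So the only cell in row 5 that can hold 4 is R5C1.
  So R5C1 = 4.
For R3C6:
  Row 3 already contains {2, 3, 7, 8, 9}.
  Column 6 already contains {1, 3, 5, 6, 7}.
  Its 3×3 block (box 2) already contains {1, 3, 6, 7, 8, 9}.
  The only value from 1–9 not eliminated is 4, so R3C6 = 4.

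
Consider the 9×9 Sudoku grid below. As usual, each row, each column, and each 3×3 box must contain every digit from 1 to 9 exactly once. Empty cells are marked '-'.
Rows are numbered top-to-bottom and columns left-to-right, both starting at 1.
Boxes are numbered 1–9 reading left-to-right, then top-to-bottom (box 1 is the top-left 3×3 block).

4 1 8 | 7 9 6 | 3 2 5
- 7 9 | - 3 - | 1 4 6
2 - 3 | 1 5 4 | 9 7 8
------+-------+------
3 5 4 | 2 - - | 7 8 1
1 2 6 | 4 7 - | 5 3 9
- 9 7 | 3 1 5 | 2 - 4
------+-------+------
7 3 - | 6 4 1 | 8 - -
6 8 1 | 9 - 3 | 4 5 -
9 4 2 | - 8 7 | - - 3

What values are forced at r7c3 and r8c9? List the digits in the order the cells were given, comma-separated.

5,7

For r7c3:
  Row 7 already contains {1, 3, 4, 6, 7, 8}.
  Column 3 already contains {1, 2, 3, 4, 6, 7, 8, 9}.
  Its 3×3 block (box 7) already contains {1, 2, 3, 4, 6, 7, 8, 9}.
  The only value from 1–9 not eliminated is 5, so r7c3 = 5.
For r8c9:
  Consider where 7 can go in box 9.
  r7c8 is out (row 7 already has a 7).
  r7c9 is out (row 7 already has a 7).
  r9c7 is out (row 9 already has a 7).
  r9c8 is out (row 9 already has a 7).
  So the only cell in box 9 that can hold 7 is r8c9.
  So r8c9 = 7.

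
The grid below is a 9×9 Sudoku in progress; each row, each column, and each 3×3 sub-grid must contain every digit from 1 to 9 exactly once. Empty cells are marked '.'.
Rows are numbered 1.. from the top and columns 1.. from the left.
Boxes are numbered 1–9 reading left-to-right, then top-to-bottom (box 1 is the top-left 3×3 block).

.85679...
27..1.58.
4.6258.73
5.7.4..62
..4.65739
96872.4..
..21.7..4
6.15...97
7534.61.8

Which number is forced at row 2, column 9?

Row 2 already contains {1, 2, 5, 7, 8}.
Column 9 already contains {2, 3, 4, 7, 8, 9}.
Its 3×3 block (box 3) already contains {3, 5, 7, 8}.
The only value from 1–9 not eliminated is 6, so row 2, column 9 = 6.

6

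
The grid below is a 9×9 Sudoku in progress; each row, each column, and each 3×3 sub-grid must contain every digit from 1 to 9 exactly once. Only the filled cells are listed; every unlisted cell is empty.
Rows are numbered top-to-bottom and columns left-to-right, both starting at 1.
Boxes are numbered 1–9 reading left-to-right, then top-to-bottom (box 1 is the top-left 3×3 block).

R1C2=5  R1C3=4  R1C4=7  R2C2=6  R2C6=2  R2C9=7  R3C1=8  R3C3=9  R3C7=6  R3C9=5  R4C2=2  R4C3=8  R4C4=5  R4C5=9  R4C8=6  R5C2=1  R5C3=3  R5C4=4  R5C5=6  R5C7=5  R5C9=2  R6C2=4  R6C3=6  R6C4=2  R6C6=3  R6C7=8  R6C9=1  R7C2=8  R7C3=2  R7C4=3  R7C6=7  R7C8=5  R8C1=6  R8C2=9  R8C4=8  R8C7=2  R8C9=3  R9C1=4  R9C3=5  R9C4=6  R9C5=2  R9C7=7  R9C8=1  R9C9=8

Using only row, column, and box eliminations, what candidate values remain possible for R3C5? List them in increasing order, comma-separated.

1,3,4

Row 3 already contains {5, 6, 8, 9}.
Column 5 already contains {2, 6, 9}.
Its 3×3 block (box 2) already contains {2, 7}.
Removing those from 1–9 leaves {1, 3, 4} as the candidates for R3C5.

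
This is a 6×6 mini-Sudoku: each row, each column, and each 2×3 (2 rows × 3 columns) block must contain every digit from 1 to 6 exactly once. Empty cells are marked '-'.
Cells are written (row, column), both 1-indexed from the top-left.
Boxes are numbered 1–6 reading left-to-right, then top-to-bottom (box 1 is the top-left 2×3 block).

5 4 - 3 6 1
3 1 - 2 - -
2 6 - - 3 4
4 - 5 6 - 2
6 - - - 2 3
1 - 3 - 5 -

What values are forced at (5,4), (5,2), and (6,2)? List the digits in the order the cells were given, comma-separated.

For (5,4):
  Consider where 1 can go in row 5.
  (5,2) is out (column 2 already has a 1).
  (5,3) is out (box 5 already has a 1).
  So the only cell in row 5 that can hold 1 is (5,4).
  So (5,4) = 1.
For (5,2):
  Row 5 already contains {2, 3, 6}.
  Column 2 already contains {1, 4, 6}.
  Its 2×3 block (box 5) already contains {1, 3, 6}.
  The only value from 1–6 not eliminated is 5, so (5,2) = 5.
For (6,2):
  Row 6 already contains {1, 3, 5}.
  Column 2 already contains {1, 4, 6}.
  Its 2×3 block (box 5) already contains {1, 3, 6}.
  The only value from 1–6 not eliminated is 2, so (6,2) = 2.

1,5,2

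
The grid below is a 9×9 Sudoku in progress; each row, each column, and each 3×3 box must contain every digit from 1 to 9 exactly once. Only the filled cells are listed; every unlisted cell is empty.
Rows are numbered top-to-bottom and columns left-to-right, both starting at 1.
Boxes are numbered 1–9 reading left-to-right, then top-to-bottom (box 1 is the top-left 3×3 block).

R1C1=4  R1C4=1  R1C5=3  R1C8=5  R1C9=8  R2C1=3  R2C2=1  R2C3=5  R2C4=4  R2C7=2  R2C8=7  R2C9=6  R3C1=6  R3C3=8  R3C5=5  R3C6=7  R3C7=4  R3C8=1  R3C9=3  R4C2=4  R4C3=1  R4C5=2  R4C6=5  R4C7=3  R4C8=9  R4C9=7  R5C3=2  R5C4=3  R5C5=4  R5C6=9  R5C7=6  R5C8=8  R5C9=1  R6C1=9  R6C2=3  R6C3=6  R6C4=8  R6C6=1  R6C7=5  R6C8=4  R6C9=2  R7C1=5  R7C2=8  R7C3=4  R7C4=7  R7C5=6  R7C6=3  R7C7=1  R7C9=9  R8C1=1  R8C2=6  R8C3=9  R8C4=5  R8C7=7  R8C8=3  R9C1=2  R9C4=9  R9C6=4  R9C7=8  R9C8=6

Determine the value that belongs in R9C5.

1

Row 9 already contains {2, 4, 6, 8, 9}.
Column 5 already contains {2, 3, 4, 5, 6}.
Its 3×3 block (box 8) already contains {3, 4, 5, 6, 7, 9}.
The only value from 1–9 not eliminated is 1, so R9C5 = 1.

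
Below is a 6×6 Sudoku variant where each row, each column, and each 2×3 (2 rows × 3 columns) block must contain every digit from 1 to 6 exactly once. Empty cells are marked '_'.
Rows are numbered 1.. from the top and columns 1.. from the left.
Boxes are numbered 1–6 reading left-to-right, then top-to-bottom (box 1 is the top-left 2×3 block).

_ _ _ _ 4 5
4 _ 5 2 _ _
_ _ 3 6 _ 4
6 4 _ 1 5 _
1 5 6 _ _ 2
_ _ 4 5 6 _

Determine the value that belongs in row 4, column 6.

Row 4 already contains {1, 4, 5, 6}.
Column 6 already contains {2, 4, 5}.
Its 2×3 block (box 4) already contains {1, 4, 5, 6}.
The only value from 1–6 not eliminated is 3, so row 4, column 6 = 3.

3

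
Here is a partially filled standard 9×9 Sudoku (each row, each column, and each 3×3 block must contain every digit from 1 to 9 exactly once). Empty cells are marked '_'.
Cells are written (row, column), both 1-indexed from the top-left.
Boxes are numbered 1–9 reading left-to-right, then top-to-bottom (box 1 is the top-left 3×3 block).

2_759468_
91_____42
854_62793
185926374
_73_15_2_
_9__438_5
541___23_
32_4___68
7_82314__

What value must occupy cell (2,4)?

3

Cell (2,4) itself could take any of {3, 7, 8} by direct elimination.
Consider where 3 can go in box 2.
(2,5) is out (column 5 already has a 3).
(2,6) is out (column 6 already has a 3).
(3,4) is out (row 3 already has a 3).
So the only cell in box 2 that can hold 3 is (2,4).
Therefore (2,4) = 3.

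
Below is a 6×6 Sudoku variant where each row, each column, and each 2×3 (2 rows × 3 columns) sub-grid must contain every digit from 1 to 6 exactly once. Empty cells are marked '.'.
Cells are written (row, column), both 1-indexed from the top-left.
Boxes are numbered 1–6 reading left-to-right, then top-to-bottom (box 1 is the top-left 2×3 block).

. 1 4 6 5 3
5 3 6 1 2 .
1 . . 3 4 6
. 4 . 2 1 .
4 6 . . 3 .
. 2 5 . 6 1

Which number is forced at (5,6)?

2

Cell (5,6) itself could take any of {2, 5} by direct elimination.
Consider where 2 can go in box 6.
(5,4) is out (column 4 already has a 2).
(6,4) is out (row 6 already has a 2).
So the only cell in box 6 that can hold 2 is (5,6).
Therefore (5,6) = 2.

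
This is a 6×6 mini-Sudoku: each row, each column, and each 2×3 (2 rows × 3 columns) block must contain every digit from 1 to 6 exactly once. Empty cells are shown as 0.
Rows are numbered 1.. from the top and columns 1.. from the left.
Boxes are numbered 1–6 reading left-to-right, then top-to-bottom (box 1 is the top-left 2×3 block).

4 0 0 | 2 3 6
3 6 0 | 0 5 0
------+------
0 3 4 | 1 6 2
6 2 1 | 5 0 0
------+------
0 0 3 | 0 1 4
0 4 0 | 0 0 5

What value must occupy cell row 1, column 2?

Cell row 1, column 2 itself could take any of {1, 5} by direct elimination.
Consider where 1 can go in column 2.
row 5, column 2 is out (row 5 already has a 1).
So the only cell in column 2 that can hold 1 is row 1, column 2.
Therefore row 1, column 2 = 1.

1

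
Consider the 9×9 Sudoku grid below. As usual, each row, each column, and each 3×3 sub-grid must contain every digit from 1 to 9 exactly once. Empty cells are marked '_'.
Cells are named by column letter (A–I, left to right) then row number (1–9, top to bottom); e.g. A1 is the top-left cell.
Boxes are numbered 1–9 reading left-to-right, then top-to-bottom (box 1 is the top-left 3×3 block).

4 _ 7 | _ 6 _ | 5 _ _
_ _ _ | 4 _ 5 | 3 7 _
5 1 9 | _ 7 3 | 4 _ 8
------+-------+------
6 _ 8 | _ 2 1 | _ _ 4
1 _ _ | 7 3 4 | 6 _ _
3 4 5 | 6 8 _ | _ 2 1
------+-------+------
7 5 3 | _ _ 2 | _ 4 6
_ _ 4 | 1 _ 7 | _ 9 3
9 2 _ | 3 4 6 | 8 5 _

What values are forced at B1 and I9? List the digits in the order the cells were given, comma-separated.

For B1:
  Consider where 3 can go in column B.
  B2 is out (row 2 already has a 3).
  B4 is out (box 4 already has a 3).
  B5 is out (row 5 already has a 3).
  B8 is out (row 8 already has a 3).
  So the only cell in column B that can hold 3 is B1.
  So B1 = 3.
For I9:
  Row 9 already contains {2, 3, 4, 5, 6, 8, 9}.
  Column I already contains {1, 3, 4, 6, 8}.
  Its 3×3 block (box 9) already contains {3, 4, 5, 6, 8, 9}.
  The only value from 1–9 not eliminated is 7, so I9 = 7.

3,7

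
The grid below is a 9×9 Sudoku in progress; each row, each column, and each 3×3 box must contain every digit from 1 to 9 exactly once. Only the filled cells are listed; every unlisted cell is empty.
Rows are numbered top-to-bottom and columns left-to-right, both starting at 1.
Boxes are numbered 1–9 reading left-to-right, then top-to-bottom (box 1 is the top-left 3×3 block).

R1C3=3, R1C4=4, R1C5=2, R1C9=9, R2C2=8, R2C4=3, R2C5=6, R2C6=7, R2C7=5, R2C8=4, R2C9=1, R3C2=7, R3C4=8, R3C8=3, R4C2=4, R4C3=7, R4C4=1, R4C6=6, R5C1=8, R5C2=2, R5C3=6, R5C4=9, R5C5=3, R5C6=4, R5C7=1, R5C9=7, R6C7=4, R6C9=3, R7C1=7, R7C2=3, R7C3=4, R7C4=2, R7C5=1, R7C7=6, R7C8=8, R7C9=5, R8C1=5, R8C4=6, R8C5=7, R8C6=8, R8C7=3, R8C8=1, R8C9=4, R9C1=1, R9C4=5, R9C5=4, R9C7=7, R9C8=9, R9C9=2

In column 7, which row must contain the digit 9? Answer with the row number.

4

Consider where 9 can go in column 7.
R1C7 is out (row 1 already has a 9).
R3C7 is out (box 3 already has a 9).
So the only cell in column 7 that can hold 9 is R4C7.
That is row 4.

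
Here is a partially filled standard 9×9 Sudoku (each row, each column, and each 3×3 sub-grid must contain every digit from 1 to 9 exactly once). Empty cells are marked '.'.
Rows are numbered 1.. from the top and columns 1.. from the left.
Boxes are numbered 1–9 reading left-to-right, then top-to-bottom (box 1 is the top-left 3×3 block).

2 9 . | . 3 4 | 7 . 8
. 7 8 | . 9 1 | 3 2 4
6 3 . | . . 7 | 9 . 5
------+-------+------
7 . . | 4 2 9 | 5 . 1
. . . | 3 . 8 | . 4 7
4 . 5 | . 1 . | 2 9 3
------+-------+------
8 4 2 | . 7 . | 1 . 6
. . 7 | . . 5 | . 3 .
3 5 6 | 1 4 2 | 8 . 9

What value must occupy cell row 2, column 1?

Row 2 already contains {1, 2, 3, 4, 7, 8, 9}.
Column 1 already contains {2, 3, 4, 6, 7, 8}.
Its 3×3 block (box 1) already contains {2, 3, 6, 7, 8, 9}.
The only value from 1–9 not eliminated is 5, so row 2, column 1 = 5.

5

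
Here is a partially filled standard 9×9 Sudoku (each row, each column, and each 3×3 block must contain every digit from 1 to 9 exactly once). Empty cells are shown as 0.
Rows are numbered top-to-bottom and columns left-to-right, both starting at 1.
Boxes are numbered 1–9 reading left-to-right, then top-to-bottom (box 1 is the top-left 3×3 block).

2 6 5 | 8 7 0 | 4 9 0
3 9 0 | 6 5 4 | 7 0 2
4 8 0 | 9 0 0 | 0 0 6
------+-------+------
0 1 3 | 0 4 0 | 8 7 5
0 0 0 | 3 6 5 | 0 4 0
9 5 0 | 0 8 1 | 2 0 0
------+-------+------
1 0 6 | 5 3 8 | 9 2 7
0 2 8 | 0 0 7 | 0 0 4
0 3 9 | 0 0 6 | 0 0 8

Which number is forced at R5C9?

Cell R5C9 itself could take any of {1, 9} by direct elimination.
Consider where 9 can go in column 9.
R1C9 is out (row 1 already has a 9).
R6C9 is out (row 6 already has a 9).
So the only cell in column 9 that can hold 9 is R5C9.
Therefore R5C9 = 9.

9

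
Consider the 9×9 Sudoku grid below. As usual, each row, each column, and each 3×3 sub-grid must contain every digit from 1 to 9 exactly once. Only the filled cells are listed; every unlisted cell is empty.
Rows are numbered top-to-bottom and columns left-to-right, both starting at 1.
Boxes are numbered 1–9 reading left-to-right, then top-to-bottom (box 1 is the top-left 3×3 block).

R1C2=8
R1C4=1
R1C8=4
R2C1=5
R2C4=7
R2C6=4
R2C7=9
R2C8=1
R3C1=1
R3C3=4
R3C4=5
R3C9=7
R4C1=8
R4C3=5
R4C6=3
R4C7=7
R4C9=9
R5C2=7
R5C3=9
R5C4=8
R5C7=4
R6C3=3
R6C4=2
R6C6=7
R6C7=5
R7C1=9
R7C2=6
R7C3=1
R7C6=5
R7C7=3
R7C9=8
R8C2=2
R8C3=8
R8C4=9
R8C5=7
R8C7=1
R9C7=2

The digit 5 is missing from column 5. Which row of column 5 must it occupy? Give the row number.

Consider where 5 can go in column 5.
R1C5 is out (box 2 already has a 5). R2C5 is out (row 2 already has a 5). R3C5 is out (row 3 already has a 5). R4C5 is out (row 4 already has a 5). The remaining empty cells in column 5 are similarly blocked.
So the only cell in column 5 that can hold 5 is R5C5.
That is row 5.

5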